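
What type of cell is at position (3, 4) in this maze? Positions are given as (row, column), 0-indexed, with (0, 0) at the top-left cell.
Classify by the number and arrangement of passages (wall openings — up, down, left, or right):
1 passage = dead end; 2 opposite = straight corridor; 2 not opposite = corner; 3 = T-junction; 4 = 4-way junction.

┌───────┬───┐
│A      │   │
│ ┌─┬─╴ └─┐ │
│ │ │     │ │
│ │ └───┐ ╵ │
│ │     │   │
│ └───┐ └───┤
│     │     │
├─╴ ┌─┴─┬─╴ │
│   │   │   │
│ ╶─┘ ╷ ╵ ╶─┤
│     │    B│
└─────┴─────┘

Checking cell at (3, 4):
Number of passages: 2
Cell type: straight corridor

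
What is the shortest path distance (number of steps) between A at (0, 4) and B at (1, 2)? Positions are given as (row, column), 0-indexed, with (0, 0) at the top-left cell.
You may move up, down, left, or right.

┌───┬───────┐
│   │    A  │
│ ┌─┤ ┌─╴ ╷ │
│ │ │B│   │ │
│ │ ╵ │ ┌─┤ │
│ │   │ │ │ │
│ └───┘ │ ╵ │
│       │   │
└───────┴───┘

Finding path from (0, 4) to (1, 2):
Path: (0,4) → (0,3) → (0,2) → (1,2)
Distance: 3 steps

Solution:

┌───┬───────┐
│   │↓ ← A  │
│ ┌─┤ ┌─╴ ╷ │
│ │ │B│   │ │
│ │ ╵ │ ┌─┤ │
│ │   │ │ │ │
│ └───┘ │ ╵ │
│       │   │
└───────┴───┘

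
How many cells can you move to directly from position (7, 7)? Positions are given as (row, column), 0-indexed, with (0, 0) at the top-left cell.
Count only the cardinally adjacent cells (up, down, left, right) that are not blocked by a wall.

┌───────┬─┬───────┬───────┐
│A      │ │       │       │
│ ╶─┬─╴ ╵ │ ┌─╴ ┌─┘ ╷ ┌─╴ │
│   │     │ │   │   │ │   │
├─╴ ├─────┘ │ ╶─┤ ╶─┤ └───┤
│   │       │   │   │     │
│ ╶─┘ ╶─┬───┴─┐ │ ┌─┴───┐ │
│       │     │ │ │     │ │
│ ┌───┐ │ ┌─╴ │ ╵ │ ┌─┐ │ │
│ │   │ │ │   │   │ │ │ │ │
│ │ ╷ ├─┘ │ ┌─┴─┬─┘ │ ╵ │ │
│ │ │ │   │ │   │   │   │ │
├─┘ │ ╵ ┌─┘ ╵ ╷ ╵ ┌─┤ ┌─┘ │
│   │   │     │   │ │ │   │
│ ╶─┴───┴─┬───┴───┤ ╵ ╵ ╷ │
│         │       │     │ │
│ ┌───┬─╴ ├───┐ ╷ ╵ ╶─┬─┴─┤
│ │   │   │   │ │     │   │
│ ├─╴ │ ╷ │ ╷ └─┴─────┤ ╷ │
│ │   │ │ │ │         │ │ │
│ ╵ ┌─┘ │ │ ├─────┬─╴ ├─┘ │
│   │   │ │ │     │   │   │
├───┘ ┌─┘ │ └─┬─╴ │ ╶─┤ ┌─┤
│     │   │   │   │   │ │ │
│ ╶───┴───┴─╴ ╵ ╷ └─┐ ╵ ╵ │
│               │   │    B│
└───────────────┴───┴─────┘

Checking passable neighbors of (7, 7):
Neighbors: (8, 7), (7, 6), (7, 8)
Count: 3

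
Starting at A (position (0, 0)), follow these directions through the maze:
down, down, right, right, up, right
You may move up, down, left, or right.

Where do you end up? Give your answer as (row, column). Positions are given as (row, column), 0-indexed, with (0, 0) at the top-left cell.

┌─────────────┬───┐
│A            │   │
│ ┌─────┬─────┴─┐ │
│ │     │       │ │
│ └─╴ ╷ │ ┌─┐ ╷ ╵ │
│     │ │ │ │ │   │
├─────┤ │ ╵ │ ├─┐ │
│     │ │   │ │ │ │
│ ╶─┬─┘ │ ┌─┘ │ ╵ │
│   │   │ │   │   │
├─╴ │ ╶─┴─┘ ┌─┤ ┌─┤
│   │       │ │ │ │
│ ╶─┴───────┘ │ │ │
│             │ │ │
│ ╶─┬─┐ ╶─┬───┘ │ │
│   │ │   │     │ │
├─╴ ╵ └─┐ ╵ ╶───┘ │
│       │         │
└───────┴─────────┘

Following directions step by step:
Start: (0, 0)
  down: (0, 0) → (1, 0)
  down: (1, 0) → (2, 0)
  right: (2, 0) → (2, 1)
  right: (2, 1) → (2, 2)
  up: (2, 2) → (1, 2)
  right: (1, 2) → (1, 3)
Final position: (1, 3)

Path taken:

┌─────────────┬───┐
│A            │   │
│ ┌─────┬─────┴─┐ │
│↓│  ↱ B│       │ │
│ └─╴ ╷ │ ┌─┐ ╷ ╵ │
│↳ → ↑│ │ │ │ │   │
├─────┤ │ ╵ │ ├─┐ │
│     │ │   │ │ │ │
│ ╶─┬─┘ │ ┌─┘ │ ╵ │
│   │   │ │   │   │
├─╴ │ ╶─┴─┘ ┌─┤ ┌─┤
│   │       │ │ │ │
│ ╶─┴───────┘ │ │ │
│             │ │ │
│ ╶─┬─┐ ╶─┬───┘ │ │
│   │ │   │     │ │
├─╴ ╵ └─┐ ╵ ╶───┘ │
│       │         │
└───────┴─────────┘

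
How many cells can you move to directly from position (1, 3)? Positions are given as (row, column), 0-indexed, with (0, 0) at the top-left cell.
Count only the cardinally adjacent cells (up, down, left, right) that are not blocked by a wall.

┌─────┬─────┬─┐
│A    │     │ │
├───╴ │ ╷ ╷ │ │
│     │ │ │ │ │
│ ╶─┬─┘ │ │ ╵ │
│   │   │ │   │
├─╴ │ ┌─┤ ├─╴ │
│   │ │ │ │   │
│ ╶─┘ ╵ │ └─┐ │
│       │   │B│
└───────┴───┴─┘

Checking passable neighbors of (1, 3):
Neighbors: (0, 3), (2, 3)
Count: 2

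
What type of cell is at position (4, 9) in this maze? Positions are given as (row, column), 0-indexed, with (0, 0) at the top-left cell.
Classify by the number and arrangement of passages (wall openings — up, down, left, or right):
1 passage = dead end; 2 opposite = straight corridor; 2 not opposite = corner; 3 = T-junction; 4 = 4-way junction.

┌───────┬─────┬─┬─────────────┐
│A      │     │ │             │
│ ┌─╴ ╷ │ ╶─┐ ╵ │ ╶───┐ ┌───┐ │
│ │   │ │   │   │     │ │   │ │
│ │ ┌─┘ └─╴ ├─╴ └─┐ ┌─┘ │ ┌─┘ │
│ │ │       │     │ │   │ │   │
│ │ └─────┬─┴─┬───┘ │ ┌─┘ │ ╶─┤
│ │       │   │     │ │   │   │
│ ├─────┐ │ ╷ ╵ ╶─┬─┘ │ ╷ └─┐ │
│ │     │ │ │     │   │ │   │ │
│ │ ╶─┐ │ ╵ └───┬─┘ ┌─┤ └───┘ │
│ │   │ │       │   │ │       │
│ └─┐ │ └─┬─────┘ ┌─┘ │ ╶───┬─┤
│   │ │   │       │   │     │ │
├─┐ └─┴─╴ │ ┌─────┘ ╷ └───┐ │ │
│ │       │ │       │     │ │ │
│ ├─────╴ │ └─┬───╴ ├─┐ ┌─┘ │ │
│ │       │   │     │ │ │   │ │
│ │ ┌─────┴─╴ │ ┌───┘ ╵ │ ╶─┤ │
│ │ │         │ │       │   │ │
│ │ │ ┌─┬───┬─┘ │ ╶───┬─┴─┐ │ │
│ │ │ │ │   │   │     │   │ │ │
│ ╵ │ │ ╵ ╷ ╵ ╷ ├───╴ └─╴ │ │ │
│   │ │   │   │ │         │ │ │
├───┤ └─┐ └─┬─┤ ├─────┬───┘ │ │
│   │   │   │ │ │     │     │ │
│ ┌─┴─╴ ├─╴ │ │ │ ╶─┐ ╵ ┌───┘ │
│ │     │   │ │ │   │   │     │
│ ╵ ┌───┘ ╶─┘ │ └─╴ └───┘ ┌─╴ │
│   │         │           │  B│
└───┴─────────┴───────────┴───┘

Checking cell at (4, 9):
Number of passages: 2
Cell type: corner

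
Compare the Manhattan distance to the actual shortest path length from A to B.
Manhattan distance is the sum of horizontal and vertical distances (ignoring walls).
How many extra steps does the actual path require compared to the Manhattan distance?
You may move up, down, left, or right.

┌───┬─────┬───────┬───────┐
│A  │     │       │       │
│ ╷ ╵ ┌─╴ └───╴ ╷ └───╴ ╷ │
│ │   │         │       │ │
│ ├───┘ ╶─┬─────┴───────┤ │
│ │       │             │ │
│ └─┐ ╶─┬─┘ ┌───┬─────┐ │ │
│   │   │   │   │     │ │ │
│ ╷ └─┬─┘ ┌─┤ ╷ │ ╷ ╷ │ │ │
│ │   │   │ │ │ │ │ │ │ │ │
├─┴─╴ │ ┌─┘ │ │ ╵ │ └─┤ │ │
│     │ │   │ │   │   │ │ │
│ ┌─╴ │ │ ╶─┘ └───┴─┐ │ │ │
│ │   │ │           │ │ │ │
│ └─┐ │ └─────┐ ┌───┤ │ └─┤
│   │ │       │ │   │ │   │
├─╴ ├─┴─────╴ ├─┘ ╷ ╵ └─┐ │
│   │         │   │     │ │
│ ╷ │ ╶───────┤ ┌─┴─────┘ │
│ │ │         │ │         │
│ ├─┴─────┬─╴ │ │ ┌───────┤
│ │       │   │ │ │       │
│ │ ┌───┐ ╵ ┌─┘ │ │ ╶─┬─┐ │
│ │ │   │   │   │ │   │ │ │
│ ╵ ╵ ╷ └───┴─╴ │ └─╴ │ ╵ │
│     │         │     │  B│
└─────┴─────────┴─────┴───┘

Manhattan distance: |12 - 0| + |12 - 0| = 24
Actual path length: 80
Extra steps: 80 - 24 = 56

Solution:

┌───┬─────┬───────┬───────┐
│A  │     │       │       │
│ ╷ ╵ ┌─╴ └───╴ ╷ └───╴ ╷ │
│↓│   │         │       │ │
│ ├───┘ ╶─┬─────┴───────┤ │
│↓│       │↱ → → → → → ↓│ │
│ └─┐ ╶─┬─┘ ┌───┬─────┐ │ │
│↳ ↓│   │↱ ↑│   │     │↓│ │
│ ╷ └─┬─┘ ┌─┤ ╷ │ ╷ ╷ │ │ │
│ │↳ ↓│↱ ↑│ │ │ │ │ │ │↓│ │
├─┴─╴ │ ┌─┘ │ │ ╵ │ └─┤ │ │
│↓ ← ↲│↑│   │ │   │   │↓│ │
│ ┌─╴ │ │ ╶─┘ └───┴─┐ │ │ │
│↓│   │↑│           │ │↓│ │
│ └─┐ │ └─────┐ ┌───┤ │ └─┤
│↳ ↓│ │↑ ← ← ↰│ │   │ │↳ ↓│
├─╴ ├─┴─────╴ ├─┘ ╷ ╵ └─┐ │
│↓ ↲│↱ → → → ↑│   │     │↓│
│ ╷ │ ╶───────┤ ┌─┴─────┘ │
│↓│ │↑ ← ← ← ↰│ │↓ ← ← ← ↲│
│ ├─┴─────┬─╴ │ │ ┌───────┤
│↓│↱ → → ↓│↱ ↑│ │↓│↱ → → ↓│
│ │ ┌───┐ ╵ ┌─┘ │ │ ╶─┬─┐ │
│↓│↑│   │↳ ↑│   │↓│↑ ↰│ │↓│
│ ╵ ╵ ╷ └───┴─╴ │ └─╴ │ ╵ │
│↳ ↑  │         │↳ → ↑│  B│
└─────┴─────────┴─────┴───┘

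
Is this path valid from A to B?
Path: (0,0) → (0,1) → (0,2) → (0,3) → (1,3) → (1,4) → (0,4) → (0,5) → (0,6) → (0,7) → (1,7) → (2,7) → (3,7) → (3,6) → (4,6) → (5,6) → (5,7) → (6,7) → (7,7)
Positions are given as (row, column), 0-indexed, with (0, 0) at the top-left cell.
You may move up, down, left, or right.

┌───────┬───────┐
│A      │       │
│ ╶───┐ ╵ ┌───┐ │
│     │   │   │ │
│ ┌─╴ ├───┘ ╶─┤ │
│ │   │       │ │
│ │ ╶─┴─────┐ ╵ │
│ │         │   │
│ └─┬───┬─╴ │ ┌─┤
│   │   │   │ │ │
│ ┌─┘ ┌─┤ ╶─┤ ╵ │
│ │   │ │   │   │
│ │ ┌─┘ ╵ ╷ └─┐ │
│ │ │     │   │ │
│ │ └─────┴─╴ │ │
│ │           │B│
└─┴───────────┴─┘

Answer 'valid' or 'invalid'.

Checking path validity:
Result: All consecutive moves are passable.

valid

Correct solution:

┌───────┬───────┐
│A → → ↓│↱ → → ↓│
│ ╶───┐ ╵ ┌───┐ │
│     │↳ ↑│   │↓│
│ ┌─╴ ├───┘ ╶─┤ │
│ │   │       │↓│
│ │ ╶─┴─────┐ ╵ │
│ │         │↓ ↲│
│ └─┬───┬─╴ │ ┌─┤
│   │   │   │↓│ │
│ ┌─┘ ┌─┤ ╶─┤ ╵ │
│ │   │ │   │↳ ↓│
│ │ ┌─┘ ╵ ╷ └─┐ │
│ │ │     │   │↓│
│ │ └─────┴─╴ │ │
│ │           │B│
└─┴───────────┴─┘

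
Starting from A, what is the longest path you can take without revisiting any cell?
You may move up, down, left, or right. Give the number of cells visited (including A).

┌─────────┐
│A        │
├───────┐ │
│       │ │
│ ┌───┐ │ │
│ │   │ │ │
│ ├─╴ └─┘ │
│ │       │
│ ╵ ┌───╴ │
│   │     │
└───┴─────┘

Finding longest simple path using DFS:
Start: (0, 0)
Longest path visits 20 cells
Path: A → right → right → right → right → down → down → down → left → left → left → down → left → up → up → up → right → right → right → down

Solution:

┌─────────┐
│A → → → ↓│
├───────┐ │
│↱ → → ↓│↓│
│ ┌───┐ │ │
│↑│   │B│↓│
│ ├─╴ └─┘ │
│↑│↓ ← ← ↲│
│ ╵ ┌───╴ │
│↑ ↲│     │
└───┴─────┘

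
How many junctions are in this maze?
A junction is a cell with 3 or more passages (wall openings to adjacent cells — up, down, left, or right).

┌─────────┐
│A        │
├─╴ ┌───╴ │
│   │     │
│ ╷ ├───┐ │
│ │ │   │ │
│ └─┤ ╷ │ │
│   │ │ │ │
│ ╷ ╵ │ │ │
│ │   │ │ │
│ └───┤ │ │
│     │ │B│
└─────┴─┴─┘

Checking each cell for number of passages:

Junctions found (3+ passages):
  (0, 1): 3 passages
  (1, 1): 3 passages
  (1, 4): 3 passages
  (3, 0): 3 passages
Total junctions: 4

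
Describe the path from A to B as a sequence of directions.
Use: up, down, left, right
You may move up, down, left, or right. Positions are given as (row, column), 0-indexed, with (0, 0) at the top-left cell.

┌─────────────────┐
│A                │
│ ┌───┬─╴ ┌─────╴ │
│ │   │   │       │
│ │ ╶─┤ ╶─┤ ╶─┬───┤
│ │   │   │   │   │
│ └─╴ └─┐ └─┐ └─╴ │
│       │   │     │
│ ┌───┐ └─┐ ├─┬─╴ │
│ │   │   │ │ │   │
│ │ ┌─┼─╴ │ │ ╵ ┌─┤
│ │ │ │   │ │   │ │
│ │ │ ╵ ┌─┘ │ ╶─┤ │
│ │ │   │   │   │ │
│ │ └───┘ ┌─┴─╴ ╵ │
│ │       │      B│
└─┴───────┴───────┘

Finding the path and converting it to directions:
Path through cells: (0,0) → (0,1) → (0,2) → (0,3) → (0,4) → (0,5) → (0,6) → (0,7) → (0,8) → (1,8) → (1,7) → (1,6) → (1,5) → (2,5) → (2,6) → (3,6) → (3,7) → (3,8) → (4,8) → (4,7) → (5,7) → (5,6) → (6,6) → (6,7) → (7,7) → (7,8)
Directions: right, right, right, right, right, right, right, right, down, left, left, left, down, right, down, right, right, down, left, down, left, down, right, down, right

Solution:

┌─────────────────┐
│A → → → → → → → ↓│
│ ┌───┬─╴ ┌─────╴ │
│ │   │   │↓ ← ← ↲│
│ │ ╶─┤ ╶─┤ ╶─┬───┤
│ │   │   │↳ ↓│   │
│ └─╴ └─┐ └─┐ └─╴ │
│       │   │↳ → ↓│
│ ┌───┐ └─┐ ├─┬─╴ │
│ │   │   │ │ │↓ ↲│
│ │ ┌─┼─╴ │ │ ╵ ┌─┤
│ │ │ │   │ │↓ ↲│ │
│ │ │ ╵ ┌─┘ │ ╶─┤ │
│ │ │   │   │↳ ↓│ │
│ │ └───┘ ┌─┴─╴ ╵ │
│ │       │    ↳ B│
└─┴───────┴───────┘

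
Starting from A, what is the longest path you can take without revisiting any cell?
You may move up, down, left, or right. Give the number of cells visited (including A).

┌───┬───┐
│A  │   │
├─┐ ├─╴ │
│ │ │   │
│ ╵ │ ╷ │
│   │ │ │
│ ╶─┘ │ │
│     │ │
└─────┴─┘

Finding longest simple path using DFS:
Start: (0, 0)
Longest path visits 13 cells
Path: A → right → down → down → left → down → right → right → up → up → right → up → left

Solution:

┌───┬───┐
│A ↓│B ↰│
├─┐ ├─╴ │
│ │↓│↱ ↑│
│ ╵ │ ╷ │
│↓ ↲│↑│ │
│ ╶─┘ │ │
│↳ → ↑│ │
└─────┴─┘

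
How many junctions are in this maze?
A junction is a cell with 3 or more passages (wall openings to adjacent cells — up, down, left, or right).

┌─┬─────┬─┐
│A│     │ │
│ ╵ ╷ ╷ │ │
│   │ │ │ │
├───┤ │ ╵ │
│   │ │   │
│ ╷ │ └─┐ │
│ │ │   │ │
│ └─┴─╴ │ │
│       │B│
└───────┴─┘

Checking each cell for number of passages:

Junctions found (3+ passages):
  (0, 2): 3 passages
  (2, 4): 3 passages
Total junctions: 2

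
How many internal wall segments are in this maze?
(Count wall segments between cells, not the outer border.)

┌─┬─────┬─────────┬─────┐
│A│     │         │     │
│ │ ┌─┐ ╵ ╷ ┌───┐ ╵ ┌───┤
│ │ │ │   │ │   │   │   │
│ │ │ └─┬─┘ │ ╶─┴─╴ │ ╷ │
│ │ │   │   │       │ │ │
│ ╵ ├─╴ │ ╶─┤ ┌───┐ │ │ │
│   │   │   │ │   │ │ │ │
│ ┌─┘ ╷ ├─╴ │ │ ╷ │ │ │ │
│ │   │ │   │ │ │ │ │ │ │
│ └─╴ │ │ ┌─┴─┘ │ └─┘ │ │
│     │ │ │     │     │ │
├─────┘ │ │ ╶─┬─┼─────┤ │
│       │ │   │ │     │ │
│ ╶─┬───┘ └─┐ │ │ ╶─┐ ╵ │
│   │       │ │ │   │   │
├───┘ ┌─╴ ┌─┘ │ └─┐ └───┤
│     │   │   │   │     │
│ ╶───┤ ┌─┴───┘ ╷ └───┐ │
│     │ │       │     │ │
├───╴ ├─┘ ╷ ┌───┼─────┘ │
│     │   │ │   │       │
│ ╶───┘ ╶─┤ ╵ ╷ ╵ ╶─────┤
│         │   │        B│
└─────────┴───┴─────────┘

Counting internal wall segments:
Total internal walls: 121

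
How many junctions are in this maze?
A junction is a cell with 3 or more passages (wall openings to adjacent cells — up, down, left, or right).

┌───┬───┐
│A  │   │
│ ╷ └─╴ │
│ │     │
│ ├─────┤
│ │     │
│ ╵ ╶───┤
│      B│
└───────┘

Checking each cell for number of passages:

Junctions found (3+ passages):
  (3, 1): 3 passages
Total junctions: 1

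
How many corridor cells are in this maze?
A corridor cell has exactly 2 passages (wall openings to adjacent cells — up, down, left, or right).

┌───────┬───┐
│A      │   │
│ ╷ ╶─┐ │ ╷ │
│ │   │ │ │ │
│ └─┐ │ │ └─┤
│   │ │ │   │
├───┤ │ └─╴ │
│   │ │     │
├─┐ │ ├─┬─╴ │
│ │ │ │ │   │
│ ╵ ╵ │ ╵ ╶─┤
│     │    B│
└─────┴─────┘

Counting cells with exactly 2 passages:
Total corridor cells: 26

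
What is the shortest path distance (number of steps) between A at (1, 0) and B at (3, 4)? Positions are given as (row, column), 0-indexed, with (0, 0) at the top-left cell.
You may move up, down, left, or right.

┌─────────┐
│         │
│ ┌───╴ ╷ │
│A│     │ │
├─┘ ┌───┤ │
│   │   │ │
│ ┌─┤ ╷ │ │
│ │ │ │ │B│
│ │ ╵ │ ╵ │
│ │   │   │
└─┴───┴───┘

Finding path from (1, 0) to (3, 4):
Path: (1,0) → (0,0) → (0,1) → (0,2) → (0,3) → (0,4) → (1,4) → (2,4) → (3,4)
Distance: 8 steps

Solution:

┌─────────┐
│↱ → → → ↓│
│ ┌───╴ ╷ │
│A│     │↓│
├─┘ ┌───┤ │
│   │   │↓│
│ ┌─┤ ╷ │ │
│ │ │ │ │B│
│ │ ╵ │ ╵ │
│ │   │   │
└─┴───┴───┘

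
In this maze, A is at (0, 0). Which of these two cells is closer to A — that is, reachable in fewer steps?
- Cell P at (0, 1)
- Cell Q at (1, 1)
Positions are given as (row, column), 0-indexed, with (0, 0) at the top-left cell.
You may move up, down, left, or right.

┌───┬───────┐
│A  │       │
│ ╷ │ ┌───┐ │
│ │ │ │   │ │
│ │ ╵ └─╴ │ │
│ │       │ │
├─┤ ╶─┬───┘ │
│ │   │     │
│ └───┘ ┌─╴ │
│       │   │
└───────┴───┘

Shortest path A → P at (0, 1): 1 steps
Shortest path A → Q at (1, 1): 2 steps

P is closer (1 steps vs 2 steps).

Path to P:

┌───┬───────┐
│A P│       │
│ ╷ │ ┌───┐ │
│ │ │ │   │ │
│ │ ╵ └─╴ │ │
│ │       │ │
├─┤ ╶─┬───┘ │
│ │   │     │
│ └───┘ ┌─╴ │
│       │   │
└───────┴───┘

Path to Q:

┌───┬───────┐
│A ↓│       │
│ ╷ │ ┌───┐ │
│ │Q│ │   │ │
│ │ ╵ └─╴ │ │
│ │       │ │
├─┤ ╶─┬───┘ │
│ │   │     │
│ └───┘ ┌─╴ │
│       │   │
└───────┴───┘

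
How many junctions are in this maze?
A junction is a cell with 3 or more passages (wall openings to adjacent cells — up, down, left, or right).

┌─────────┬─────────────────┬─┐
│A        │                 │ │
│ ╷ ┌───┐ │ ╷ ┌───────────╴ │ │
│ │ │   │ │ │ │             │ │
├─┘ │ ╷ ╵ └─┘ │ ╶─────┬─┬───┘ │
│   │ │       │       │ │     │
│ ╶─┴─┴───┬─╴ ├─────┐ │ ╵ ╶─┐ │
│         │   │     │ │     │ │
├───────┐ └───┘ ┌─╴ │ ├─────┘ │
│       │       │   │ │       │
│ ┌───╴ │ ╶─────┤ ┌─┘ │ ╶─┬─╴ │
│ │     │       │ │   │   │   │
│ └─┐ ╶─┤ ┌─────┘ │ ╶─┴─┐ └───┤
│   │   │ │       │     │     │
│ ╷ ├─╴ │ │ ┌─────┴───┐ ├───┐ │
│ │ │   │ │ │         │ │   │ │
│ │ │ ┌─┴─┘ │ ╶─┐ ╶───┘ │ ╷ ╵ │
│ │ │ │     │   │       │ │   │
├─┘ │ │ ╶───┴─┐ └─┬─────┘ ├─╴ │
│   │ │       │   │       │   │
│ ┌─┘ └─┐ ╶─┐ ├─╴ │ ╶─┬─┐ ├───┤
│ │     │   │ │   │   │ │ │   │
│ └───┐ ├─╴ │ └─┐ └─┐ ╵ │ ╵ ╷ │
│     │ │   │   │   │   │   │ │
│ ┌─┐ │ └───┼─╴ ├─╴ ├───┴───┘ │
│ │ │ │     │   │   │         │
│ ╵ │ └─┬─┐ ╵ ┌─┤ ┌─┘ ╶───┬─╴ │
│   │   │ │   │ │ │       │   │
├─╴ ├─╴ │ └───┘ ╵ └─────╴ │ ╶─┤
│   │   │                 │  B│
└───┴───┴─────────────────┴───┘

Checking each cell for number of passages:

Junctions found (3+ passages):
  (0, 1): 3 passages
  (0, 6): 3 passages
  (2, 4): 3 passages
  (2, 6): 3 passages
  (2, 14): 3 passages
  (3, 12): 3 passages
  (4, 4): 3 passages
  (4, 14): 3 passages
  (5, 2): 3 passages
  (5, 4): 3 passages
  (6, 0): 3 passages
  (7, 8): 3 passages
  (8, 14): 3 passages
  (9, 4): 3 passages
  (9, 12): 3 passages
  (10, 2): 3 passages
  (10, 8): 3 passages
  (11, 0): 3 passages
  (12, 14): 3 passages
  (13, 1): 3 passages
  (13, 10): 3 passages
  (14, 7): 3 passages
  (14, 8): 3 passages
Total junctions: 23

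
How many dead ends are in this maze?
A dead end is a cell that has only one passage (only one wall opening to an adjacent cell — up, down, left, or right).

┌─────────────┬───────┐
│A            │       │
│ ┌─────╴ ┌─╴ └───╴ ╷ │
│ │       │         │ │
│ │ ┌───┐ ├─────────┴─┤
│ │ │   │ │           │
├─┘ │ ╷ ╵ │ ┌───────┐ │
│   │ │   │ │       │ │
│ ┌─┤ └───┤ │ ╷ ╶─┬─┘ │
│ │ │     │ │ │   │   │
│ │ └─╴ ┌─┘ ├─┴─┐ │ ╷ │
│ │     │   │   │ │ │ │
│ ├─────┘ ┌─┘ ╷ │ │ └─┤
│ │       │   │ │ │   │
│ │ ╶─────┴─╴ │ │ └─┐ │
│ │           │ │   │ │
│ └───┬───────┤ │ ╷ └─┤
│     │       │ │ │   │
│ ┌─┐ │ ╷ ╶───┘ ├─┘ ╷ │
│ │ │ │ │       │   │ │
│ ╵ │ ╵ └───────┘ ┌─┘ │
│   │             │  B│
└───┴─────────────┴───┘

Checking each cell for number of passages:

Dead ends found at positions:
  (0, 7)
  (1, 5)
  (1, 10)
  (2, 0)
  (3, 9)
  (4, 1)
  (4, 4)
  (4, 6)
  (5, 10)
  (6, 5)
  (7, 10)
  (8, 6)
  (8, 8)
  (9, 1)
  (10, 9)
Total dead ends: 15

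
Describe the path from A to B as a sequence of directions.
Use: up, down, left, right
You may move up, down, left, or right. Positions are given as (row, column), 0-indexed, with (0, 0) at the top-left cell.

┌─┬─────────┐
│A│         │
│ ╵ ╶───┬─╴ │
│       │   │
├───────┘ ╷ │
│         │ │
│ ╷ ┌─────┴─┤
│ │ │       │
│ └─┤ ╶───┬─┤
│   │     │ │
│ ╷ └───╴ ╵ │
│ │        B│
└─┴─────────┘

Finding the path and converting it to directions:
Path through cells: (0,0) → (1,0) → (1,1) → (0,1) → (0,2) → (0,3) → (0,4) → (0,5) → (1,5) → (1,4) → (2,4) → (2,3) → (2,2) → (2,1) → (2,0) → (3,0) → (4,0) → (4,1) → (5,1) → (5,2) → (5,3) → (5,4) → (5,5)
Directions: down, right, up, right, right, right, right, down, left, down, left, left, left, left, down, down, right, down, right, right, right, right

Solution:

┌─┬─────────┐
│A│↱ → → → ↓│
│ ╵ ╶───┬─╴ │
│↳ ↑    │↓ ↲│
├───────┘ ╷ │
│↓ ← ← ← ↲│ │
│ ╷ ┌─────┴─┤
│↓│ │       │
│ └─┤ ╶───┬─┤
│↳ ↓│     │ │
│ ╷ └───╴ ╵ │
│ │↳ → → → B│
└─┴─────────┘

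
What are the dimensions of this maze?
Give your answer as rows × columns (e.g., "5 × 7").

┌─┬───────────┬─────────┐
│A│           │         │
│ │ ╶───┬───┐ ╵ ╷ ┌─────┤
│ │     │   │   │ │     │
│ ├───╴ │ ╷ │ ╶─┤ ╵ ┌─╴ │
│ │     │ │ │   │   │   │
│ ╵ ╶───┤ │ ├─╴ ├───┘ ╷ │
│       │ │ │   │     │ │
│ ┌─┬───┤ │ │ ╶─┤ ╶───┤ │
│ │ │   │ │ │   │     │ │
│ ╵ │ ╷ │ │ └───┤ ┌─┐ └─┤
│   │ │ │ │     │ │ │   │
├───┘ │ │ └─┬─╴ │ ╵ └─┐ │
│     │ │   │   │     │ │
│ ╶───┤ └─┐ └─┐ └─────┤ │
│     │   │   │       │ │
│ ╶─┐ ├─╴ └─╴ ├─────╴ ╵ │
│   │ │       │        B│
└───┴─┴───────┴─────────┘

Counting the maze dimensions:
Rows (vertical): 9
Columns (horizontal): 12
Dimensions: 9 × 12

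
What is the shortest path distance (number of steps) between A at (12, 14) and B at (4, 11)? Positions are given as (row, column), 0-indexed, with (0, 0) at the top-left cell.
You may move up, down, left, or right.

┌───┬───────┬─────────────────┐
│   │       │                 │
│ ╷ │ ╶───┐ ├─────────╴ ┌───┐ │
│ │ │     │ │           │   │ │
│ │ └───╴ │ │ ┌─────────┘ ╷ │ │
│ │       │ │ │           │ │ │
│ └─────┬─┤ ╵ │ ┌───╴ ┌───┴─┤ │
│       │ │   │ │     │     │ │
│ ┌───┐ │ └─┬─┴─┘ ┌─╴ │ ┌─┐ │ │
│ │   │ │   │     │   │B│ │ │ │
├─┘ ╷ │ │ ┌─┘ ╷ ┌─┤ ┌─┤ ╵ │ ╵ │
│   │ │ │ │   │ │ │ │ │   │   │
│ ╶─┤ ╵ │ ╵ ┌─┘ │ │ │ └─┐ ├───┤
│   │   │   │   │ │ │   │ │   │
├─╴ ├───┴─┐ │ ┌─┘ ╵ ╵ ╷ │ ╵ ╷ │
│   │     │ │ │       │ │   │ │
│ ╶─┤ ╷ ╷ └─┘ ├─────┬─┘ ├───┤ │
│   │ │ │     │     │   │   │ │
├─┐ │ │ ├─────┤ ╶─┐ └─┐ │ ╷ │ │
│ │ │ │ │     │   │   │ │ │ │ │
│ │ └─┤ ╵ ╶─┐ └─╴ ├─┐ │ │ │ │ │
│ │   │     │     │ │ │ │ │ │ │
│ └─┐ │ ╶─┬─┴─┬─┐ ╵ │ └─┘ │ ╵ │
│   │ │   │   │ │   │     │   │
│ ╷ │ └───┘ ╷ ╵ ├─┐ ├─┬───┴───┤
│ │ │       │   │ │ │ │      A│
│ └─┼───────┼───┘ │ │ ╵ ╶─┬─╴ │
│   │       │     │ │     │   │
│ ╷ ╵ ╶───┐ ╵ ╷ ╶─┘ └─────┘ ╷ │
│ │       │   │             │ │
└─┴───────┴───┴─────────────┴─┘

Finding path from (12, 14) to (4, 11):
Path: (12,14) → (13,14) → (13,13) → (14,13) → (14,12) → (14,11) → (14,10) → (14,9) → (13,9) → (12,9) → (11,9) → (11,8) → (10,8) → (9,8) → (9,7) → (8,7) → (8,8) → (8,9) → (9,9) → (9,10) → (10,10) → (11,10) → (11,11) → (11,12) → (10,12) → (9,12) → (8,12) → (8,13) → (9,13) → (10,13) → (11,13) → (11,14) → (10,14) → (9,14) → (8,14) → (7,14) → (6,14) → (6,13) → (7,13) → (7,12) → (6,12) → (5,12) → (5,11) → (4,11)
Distance: 43 steps

Solution:

┌───┬───────┬─────────────────┐
│   │       │                 │
│ ╷ │ ╶───┐ ├─────────╴ ┌───┐ │
│ │ │     │ │           │   │ │
│ │ └───╴ │ │ ┌─────────┘ ╷ │ │
│ │       │ │ │           │ │ │
│ └─────┬─┤ ╵ │ ┌───╴ ┌───┴─┤ │
│       │ │   │ │     │     │ │
│ ┌───┐ │ └─┬─┴─┘ ┌─╴ │ ┌─┐ │ │
│ │   │ │   │     │   │B│ │ │ │
├─┘ ╷ │ │ ┌─┘ ╷ ┌─┤ ┌─┤ ╵ │ ╵ │
│   │ │ │ │   │ │ │ │ │↑ ↰│   │
│ ╶─┤ ╵ │ ╵ ┌─┘ │ │ │ └─┐ ├───┤
│   │   │   │   │ │ │   │↑│↓ ↰│
├─╴ ├───┴─┐ │ ┌─┘ ╵ ╵ ╷ │ ╵ ╷ │
│   │     │ │ │       │ │↑ ↲│↑│
│ ╶─┤ ╷ ╷ └─┘ ├─────┬─┘ ├───┤ │
│   │ │ │     │↱ → ↓│   │↱ ↓│↑│
├─┐ │ │ ├─────┤ ╶─┐ └─┐ │ ╷ │ │
│ │ │ │ │     │↑ ↰│↳ ↓│ │↑│↓│↑│
│ │ └─┤ ╵ ╶─┐ └─╴ ├─┐ │ │ │ │ │
│ │   │     │    ↑│ │↓│ │↑│↓│↑│
│ └─┐ │ ╶─┬─┴─┬─┐ ╵ │ └─┘ │ ╵ │
│   │ │   │   │ │↑ ↰│↳ → ↑│↳ ↑│
│ ╷ │ └───┘ ╷ ╵ ├─┐ ├─┬───┴───┤
│ │ │       │   │ │↑│ │      A│
│ └─┼───────┼───┘ │ │ ╵ ╶─┬─╴ │
│   │       │     │↑│     │↓ ↲│
│ ╷ ╵ ╶───┐ ╵ ╷ ╶─┘ └─────┘ ╷ │
│ │       │   │    ↑ ← ← ← ↲│ │
└─┴───────┴───┴─────────────┴─┘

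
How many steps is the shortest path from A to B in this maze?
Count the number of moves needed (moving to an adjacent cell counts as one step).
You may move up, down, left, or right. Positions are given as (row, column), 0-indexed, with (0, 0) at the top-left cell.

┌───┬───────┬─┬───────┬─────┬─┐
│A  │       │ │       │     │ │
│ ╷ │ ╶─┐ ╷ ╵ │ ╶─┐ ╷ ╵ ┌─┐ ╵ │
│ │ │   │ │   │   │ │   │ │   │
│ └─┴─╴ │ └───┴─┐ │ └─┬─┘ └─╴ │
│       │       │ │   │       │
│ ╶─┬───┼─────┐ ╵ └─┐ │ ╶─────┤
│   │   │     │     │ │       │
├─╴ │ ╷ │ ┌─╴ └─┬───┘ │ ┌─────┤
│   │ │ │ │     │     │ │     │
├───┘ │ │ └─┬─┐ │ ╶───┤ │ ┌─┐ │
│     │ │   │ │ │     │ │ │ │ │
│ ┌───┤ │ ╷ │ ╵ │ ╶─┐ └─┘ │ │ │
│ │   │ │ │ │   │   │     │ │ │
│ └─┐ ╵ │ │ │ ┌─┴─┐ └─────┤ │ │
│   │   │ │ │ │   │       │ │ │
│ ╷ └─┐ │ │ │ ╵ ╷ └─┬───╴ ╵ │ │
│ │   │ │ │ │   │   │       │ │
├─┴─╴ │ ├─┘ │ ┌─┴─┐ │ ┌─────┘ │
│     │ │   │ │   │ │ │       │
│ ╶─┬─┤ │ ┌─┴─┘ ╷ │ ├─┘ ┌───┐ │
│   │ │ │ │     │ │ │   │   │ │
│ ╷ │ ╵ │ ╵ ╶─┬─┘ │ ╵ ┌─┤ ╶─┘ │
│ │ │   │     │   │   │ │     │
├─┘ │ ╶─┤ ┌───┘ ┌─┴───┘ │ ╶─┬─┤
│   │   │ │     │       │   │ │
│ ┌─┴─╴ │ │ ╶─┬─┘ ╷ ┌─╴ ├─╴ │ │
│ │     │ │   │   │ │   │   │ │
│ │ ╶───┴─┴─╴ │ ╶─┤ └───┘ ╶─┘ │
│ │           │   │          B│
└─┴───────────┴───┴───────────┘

Using BFS to find shortest path:
Start: (0, 0), End: (14, 14)
Path found:
(0,0) → (1,0) → (2,0) → (2,1) → (2,2) → (2,3) → (1,3) → (1,2) → (0,2) → (0,3) → (0,4) → (1,4) → (2,4) → (2,5) → (2,6) → (2,7) → (3,7) → (3,8) → (2,8) → (1,8) → (1,7) → (0,7) → (0,8) → (0,9) → (1,9) → (2,9) → (2,10) → (3,10) → (4,10) → (4,9) → (4,8) → (5,8) → (5,9) → (5,10) → (6,10) → (6,11) → (6,12) → (5,12) → (4,12) → (4,13) → (4,14) → (5,14) → (6,14) → (7,14) → (8,14) → (9,14) → (10,14) → (11,14) → (11,13) → (11,12) → (12,12) → (12,13) → (13,13) → (13,12) → (14,12) → (14,13) → (14,14)
Number of steps: 56

Solution:

┌───┬───────┬─┬───────┬─────┬─┐
│A  │↱ → ↓  │ │↱ → ↓  │     │ │
│ ╷ │ ╶─┐ ╷ ╵ │ ╶─┐ ╷ ╵ ┌─┐ ╵ │
│↓│ │↑ ↰│↓│   │↑ ↰│↓│   │ │   │
│ └─┴─╴ │ └───┴─┐ │ └─┬─┘ └─╴ │
│↳ → → ↑│↳ → → ↓│↑│↳ ↓│       │
│ ╶─┬───┼─────┐ ╵ └─┐ │ ╶─────┤
│   │   │     │↳ ↑  │↓│       │
├─╴ │ ╷ │ ┌─╴ └─┬───┘ │ ┌─────┤
│   │ │ │ │     │↓ ← ↲│ │↱ → ↓│
├───┘ │ │ └─┬─┐ │ ╶───┤ │ ┌─┐ │
│     │ │   │ │ │↳ → ↓│ │↑│ │↓│
│ ┌───┤ │ ╷ │ ╵ │ ╶─┐ └─┘ │ │ │
│ │   │ │ │ │   │   │↳ → ↑│ │↓│
│ └─┐ ╵ │ │ │ ┌─┴─┐ └─────┤ │ │
│   │   │ │ │ │   │       │ │↓│
│ ╷ └─┐ │ │ │ ╵ ╷ └─┬───╴ ╵ │ │
│ │   │ │ │ │   │   │       │↓│
├─┴─╴ │ ├─┘ │ ┌─┴─┐ │ ┌─────┘ │
│     │ │   │ │   │ │ │      ↓│
│ ╶─┬─┤ │ ┌─┴─┘ ╷ │ ├─┘ ┌───┐ │
│   │ │ │ │     │ │ │   │   │↓│
│ ╷ │ ╵ │ ╵ ╶─┬─┘ │ ╵ ┌─┤ ╶─┘ │
│ │ │   │     │   │   │ │↓ ← ↲│
├─┘ │ ╶─┤ ┌───┘ ┌─┴───┘ │ ╶─┬─┤
│   │   │ │     │       │↳ ↓│ │
│ ┌─┴─╴ │ │ ╶─┬─┘ ╷ ┌─╴ ├─╴ │ │
│ │     │ │   │   │ │   │↓ ↲│ │
│ │ ╶───┴─┴─╴ │ ╶─┤ └───┘ ╶─┘ │
│ │           │   │      ↳ → B│
└─┴───────────┴───┴───────────┘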